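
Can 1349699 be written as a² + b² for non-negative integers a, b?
Not possible

Factorization: 1349699 = 13 × 47^3
By Fermat: n is sum of two squares iff every prime p ≡ 3 (mod 4) appears to even power.
Prime(s) ≡ 3 (mod 4) with odd exponent: [(47, 3)]
Therefore 1349699 cannot be expressed as a² + b².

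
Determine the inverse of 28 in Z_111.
4

gcd(28, 111) = 1, so the inverse exists.
Extended Euclidean algorithm on (111, 28):
111 = 3 × 28 + 27  ⟹  27 = (1)·111 + (-3)·28
28 = 1 × 27 + 1  ⟹  1 = (-1)·111 + (4)·28
So (4)·28 ≡ 1 (mod 111), i.e. 28^(-1) ≡ 4 (mod 111).
Check: 28 × 4 = 112 ≡ 1 (mod 111)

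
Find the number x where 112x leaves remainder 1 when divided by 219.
88

gcd(112, 219) = 1, so the inverse exists.
Extended Euclidean algorithm on (219, 112):
219 = 1 × 112 + 107  ⟹  107 = (1)·219 + (-1)·112
112 = 1 × 107 + 5  ⟹  5 = (-1)·219 + (2)·112
107 = 21 × 5 + 2  ⟹  2 = (22)·219 + (-43)·112
5 = 2 × 2 + 1  ⟹  1 = (-45)·219 + (88)·112
So (88)·112 ≡ 1 (mod 219), i.e. 112^(-1) ≡ 88 (mod 219).
Check: 112 × 88 = 9856 ≡ 1 (mod 219)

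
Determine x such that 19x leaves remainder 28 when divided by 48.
x ≡ 4 (mod 48)

gcd(19, 48) = 1, which divides 28, so solutions exist.
Find 19^(-1) mod 48 by the extended Euclidean algorithm:
48 = 2 × 19 + 10  ⟹  10 = (1)·48 + (-2)·19
19 = 1 × 10 + 9  ⟹  9 = (-1)·48 + (3)·19
10 = 1 × 9 + 1  ⟹  1 = (2)·48 + (-5)·19
So (-5)·19 ≡ 1 (mod 48), i.e. 19^(-1) ≡ -5 ≡ 43 (mod 48).
x ≡ 43 × 28 = 1204 ≡ 4 (mod 48).
Check: 19 × 4 = 76 ≡ 28 (mod 48).
Unique solution: x ≡ 4 (mod 48)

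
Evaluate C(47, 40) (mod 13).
8

Using Lucas' theorem:
Write n=47 and k=40 in base 13:
n in base 13: [3, 8]
k in base 13: [3, 1]
C(47,40) mod 13 = ∏ C(n_i, k_i) mod 13
Digit binomials (mod 13): C(3,3) = 1; C(8,1) = 8
Product: 1 × 8 = 8 ≡ 8 (mod 13)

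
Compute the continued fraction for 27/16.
[1; 1, 2, 5]

Euclidean algorithm steps:
27 = 1 × 16 + 11
16 = 1 × 11 + 5
11 = 2 × 5 + 1
5 = 5 × 1 + 0
Continued fraction: [1; 1, 2, 5]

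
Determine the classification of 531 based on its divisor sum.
deficient

Proper divisors of 531: sum = 1 + 3 + 9 + 59 + 177 = 249
Since 249 < 531, 531 is deficient.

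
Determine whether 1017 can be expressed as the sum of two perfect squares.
21² + 24² (a=21, b=24)

Factorization: 1017 = 3^2 × 113
By Fermat: n is sum of two squares iff every prime p ≡ 3 (mod 4) appears to even power.
All primes ≡ 3 (mod 4) appear to even power.
Search a = 0, 1, 2, … for 1017 - a² a perfect square: first hit at a = 21: 1017 - 441 = 576 = 24².
1017 = 21² + 24² = 441 + 576 ✓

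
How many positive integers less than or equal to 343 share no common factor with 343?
294

343 = 7^3
φ(n) = n × ∏(1 - 1/p) for each prime p dividing n
φ(343) = 343 × (1 - 1/7) = 294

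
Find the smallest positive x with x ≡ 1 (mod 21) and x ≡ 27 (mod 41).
232

Using Chinese Remainder Theorem:
M = 21 × 41 = 861
M1 = 41, M2 = 21
y1 = 41^(-1) mod 21 = 20
y2 = 21^(-1) mod 41 = 2
x = (1×41×20 + 27×21×2) mod 861 = 232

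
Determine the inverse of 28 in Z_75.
67

gcd(28, 75) = 1, so the inverse exists.
Extended Euclidean algorithm on (75, 28):
75 = 2 × 28 + 19  ⟹  19 = (1)·75 + (-2)·28
28 = 1 × 19 + 9  ⟹  9 = (-1)·75 + (3)·28
19 = 2 × 9 + 1  ⟹  1 = (3)·75 + (-8)·28
So (-8)·28 ≡ 1 (mod 75), i.e. 28^(-1) ≡ -8 ≡ 67 (mod 75).
Check: 28 × 67 = 1876 ≡ 1 (mod 75)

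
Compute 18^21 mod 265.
128

Repeated squaring. Binary of 21 = 10101.
18^1 ≡ 18 (mod 265); 18^2 ≡ 59 (mod 265); 18^4 ≡ 36 (mod 265); 18^8 ≡ 236 (mod 265); 18^16 ≡ 46 (mod 265)
18^21 = 18^1 × 18^4 × 18^16 ≡ 128 (mod 265)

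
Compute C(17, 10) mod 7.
2

Using Lucas' theorem:
Write n=17 and k=10 in base 7:
n in base 7: [2, 3]
k in base 7: [1, 3]
C(17,10) mod 7 = ∏ C(n_i, k_i) mod 7
Digit binomials (mod 7): C(2,1) = 2; C(3,3) = 1
Product: 2 × 1 = 2 ≡ 2 (mod 7)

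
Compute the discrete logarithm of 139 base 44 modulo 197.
17

Baby-step giant-step with step n = ⌈√197⌉ = 15.
Baby steps 44^j mod 197 (j:value) for j=0..14: 0:1, 1:44, 2:163, 3:80, 4:171, 5:38, 6:96, 7:87, 8:85, 9:194, 10:65, 11:102, 12:154, 13:78, 14:83.
Giant-step multiplier: 44^(-15) ≡ 44^(196-15) = 44^181 ≡ 184 (mod 197).
Giant steps γ_i = 139·184^i mod 197: γ_0=139, γ_1=163 (in table at j=2).
x = i·n + j = 1·15 + 2 = 17.
Check: 44^17 ≡ 139 (mod 197).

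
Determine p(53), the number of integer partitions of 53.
329931

p(n) counts ways to write n as a sum of positive integers (order ignored).
Euler's pentagonal recurrence: p(k) = p(k-1) + p(k-2) - p(k-5) - p(k-7) + p(k-12) + p(k-15) - ... (offsets j(3j∓1)/2, signs ++--, p(0)=1, p(<0)=0).
DP table for k = 0..52: p(0)=1, p(1)=1, p(2)=2, p(3)=3, p(4)=5, p(5)=7, p(6)=11, p(7)=15, p(8)=22, p(9)=30, p(10)=42, p(11)=56, p(12)=77, p(13)=101, p(14)=135, p(15)=176, p(16)=231, p(17)=297, p(18)=385, p(19)=490, p(20)=627, p(21)=792, p(22)=1002, p(23)=1255, p(24)=1575, p(25)=1958, p(26)=2436, p(27)=3010, p(28)=3718, p(29)=4565, p(30)=5604, p(31)=6842, p(32)=8349, p(33)=10143, p(34)=12310, p(35)=14883, p(36)=17977, p(37)=21637, p(38)=26015, p(39)=31185, p(40)=37338, p(41)=44583, p(42)=53174, p(43)=63261, p(44)=75175, p(45)=89134, p(46)=105558, p(47)=124754, p(48)=147273, p(49)=173525, p(50)=204226, p(51)=239943, p(52)=281589.
Final step: p(53) = p(52) + p(51) - p(48) - p(46) + p(41) + p(38) - p(31) - p(27) + p(18) + p(13) - p(2)
= 281589 + 239943 - 147273 - 105558 + 44583 + 26015 - 6842 - 3010 + 385 + 101 - 2
= 329931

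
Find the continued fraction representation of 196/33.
[5; 1, 15, 2]

Euclidean algorithm steps:
196 = 5 × 33 + 31
33 = 1 × 31 + 2
31 = 15 × 2 + 1
2 = 2 × 1 + 0
Continued fraction: [5; 1, 15, 2]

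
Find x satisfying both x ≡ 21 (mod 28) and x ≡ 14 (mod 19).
413

Using Chinese Remainder Theorem:
M = 28 × 19 = 532
M1 = 19, M2 = 28
y1 = 19^(-1) mod 28 = 3
y2 = 28^(-1) mod 19 = 17
x = (21×19×3 + 14×28×17) mod 532 = 413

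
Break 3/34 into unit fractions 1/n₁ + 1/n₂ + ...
1/12 + 1/204

Greedy algorithm:
3/34: ceiling(34/3) = 12, use 1/12
1/204: ceiling(204/1) = 204, use 1/204
Result: 3/34 = 1/12 + 1/204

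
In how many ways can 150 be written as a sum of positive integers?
40853235313

p(n) counts ways to write n as a sum of positive integers (order ignored).
Euler's pentagonal recurrence: p(k) = p(k-1) + p(k-2) - p(k-5) - p(k-7) + p(k-12) + p(k-15) - ... (offsets j(3j∓1)/2, signs ++--, p(0)=1, p(<0)=0).
DP table for k = 0..149: p(0)=1, p(1)=1, p(2)=2, p(3)=3, p(4)=5, p(5)=7, p(6)=11, p(7)=15, p(8)=22, p(9)=30, p(10)=42, p(11)=56, p(12)=77, p(13)=101, p(14)=135, p(15)=176, p(16)=231, p(17)=297, p(18)=385, p(19)=490, p(20)=627, p(21)=792, p(22)=1002, p(23)=1255, p(24)=1575, p(25)=1958, p(26)=2436, p(27)=3010, p(28)=3718, p(29)=4565, p(30)=5604, p(31)=6842, p(32)=8349, p(33)=10143, p(34)=12310, p(35)=14883, p(36)=17977, p(37)=21637, p(38)=26015, p(39)=31185, p(40)=37338, p(41)=44583, p(42)=53174, p(43)=63261, p(44)=75175, p(45)=89134, p(46)=105558, p(47)=124754, p(48)=147273, p(49)=173525, p(50)=204226, p(51)=239943, p(52)=281589, p(53)=329931, p(54)=386155, p(55)=451276, p(56)=526823, p(57)=614154, p(58)=715220, p(59)=831820, p(60)=966467, p(61)=1121505, p(62)=1300156, p(63)=1505499, p(64)=1741630, p(65)=2012558, p(66)=2323520, p(67)=2679689, p(68)=3087735, p(69)=3554345, p(70)=4087968, p(71)=4697205, p(72)=5392783, p(73)=6185689, p(74)=7089500, p(75)=8118264, p(76)=9289091, p(77)=10619863, p(78)=12132164, p(79)=13848650, p(80)=15796476, p(81)=18004327, p(82)=20506255, p(83)=23338469, p(84)=26543660, p(85)=30167357, p(86)=34262962, p(87)=38887673, p(88)=44108109, p(89)=49995925, p(90)=56634173, p(91)=64112359, p(92)=72533807, p(93)=82010177, p(94)=92669720, p(95)=104651419, p(96)=118114304, p(97)=133230930, p(98)=150198136, p(99)=169229875, p(100)=190569292, p(101)=214481126, p(102)=241265379, p(103)=271248950, p(104)=304801365, p(105)=342325709, p(106)=384276336, p(107)=431149389, p(108)=483502844, p(109)=541946240, p(110)=607163746, p(111)=679903203, p(112)=761002156, p(113)=851376628, p(114)=952050665, p(115)=1064144451, p(116)=1188908248, p(117)=1327710076, p(118)=1482074143, p(119)=1653668665, p(120)=1844349560, p(121)=2056148051, p(122)=2291320912, p(123)=2552338241, p(124)=2841940500, p(125)=3163127352, p(126)=3519222692, p(127)=3913864295, p(128)=4351078600, p(129)=4835271870, p(130)=5371315400, p(131)=5964539504, p(132)=6620830889, p(133)=7346629512, p(134)=8149040695, p(135)=9035836076, p(136)=10015581680, p(137)=11097645016, p(138)=12292341831, p(139)=13610949895, p(140)=15065878135, p(141)=16670689208, p(142)=18440293320, p(143)=20390982757, p(144)=22540654445, p(145)=24908858009, p(146)=27517052599, p(147)=30388671978, p(148)=33549419497, p(149)=37027355200.
Final step: p(150) = p(149) + p(148) - p(145) - p(143) + p(138) + p(135) - p(128) - p(124) + p(115) + p(110) - p(99) - p(93) + p(80) + p(73) - p(58) - p(50) + p(33) + p(24) - p(5)
= 37027355200 + 33549419497 - 24908858009 - 20390982757 + 12292341831 + 9035836076 - 4351078600 - 2841940500 + 1064144451 + 607163746 - 169229875 - 82010177 + 15796476 + 6185689 - 715220 - 204226 + 10143 + 1575 - 7
= 40853235313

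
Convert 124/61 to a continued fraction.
[2; 30, 2]

Euclidean algorithm steps:
124 = 2 × 61 + 2
61 = 30 × 2 + 1
2 = 2 × 1 + 0
Continued fraction: [2; 30, 2]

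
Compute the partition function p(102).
241265379

p(n) counts ways to write n as a sum of positive integers (order ignored).
Euler's pentagonal recurrence: p(k) = p(k-1) + p(k-2) - p(k-5) - p(k-7) + p(k-12) + p(k-15) - ... (offsets j(3j∓1)/2, signs ++--, p(0)=1, p(<0)=0).
DP table for k = 0..101: p(0)=1, p(1)=1, p(2)=2, p(3)=3, p(4)=5, p(5)=7, p(6)=11, p(7)=15, p(8)=22, p(9)=30, p(10)=42, p(11)=56, p(12)=77, p(13)=101, p(14)=135, p(15)=176, p(16)=231, p(17)=297, p(18)=385, p(19)=490, p(20)=627, p(21)=792, p(22)=1002, p(23)=1255, p(24)=1575, p(25)=1958, p(26)=2436, p(27)=3010, p(28)=3718, p(29)=4565, p(30)=5604, p(31)=6842, p(32)=8349, p(33)=10143, p(34)=12310, p(35)=14883, p(36)=17977, p(37)=21637, p(38)=26015, p(39)=31185, p(40)=37338, p(41)=44583, p(42)=53174, p(43)=63261, p(44)=75175, p(45)=89134, p(46)=105558, p(47)=124754, p(48)=147273, p(49)=173525, p(50)=204226, p(51)=239943, p(52)=281589, p(53)=329931, p(54)=386155, p(55)=451276, p(56)=526823, p(57)=614154, p(58)=715220, p(59)=831820, p(60)=966467, p(61)=1121505, p(62)=1300156, p(63)=1505499, p(64)=1741630, p(65)=2012558, p(66)=2323520, p(67)=2679689, p(68)=3087735, p(69)=3554345, p(70)=4087968, p(71)=4697205, p(72)=5392783, p(73)=6185689, p(74)=7089500, p(75)=8118264, p(76)=9289091, p(77)=10619863, p(78)=12132164, p(79)=13848650, p(80)=15796476, p(81)=18004327, p(82)=20506255, p(83)=23338469, p(84)=26543660, p(85)=30167357, p(86)=34262962, p(87)=38887673, p(88)=44108109, p(89)=49995925, p(90)=56634173, p(91)=64112359, p(92)=72533807, p(93)=82010177, p(94)=92669720, p(95)=104651419, p(96)=118114304, p(97)=133230930, p(98)=150198136, p(99)=169229875, p(100)=190569292, p(101)=214481126.
Final step: p(102) = p(101) + p(100) - p(97) - p(95) + p(90) + p(87) - p(80) - p(76) + p(67) + p(62) - p(51) - p(45) + p(32) + p(25) - p(10) - p(2)
= 214481126 + 190569292 - 133230930 - 104651419 + 56634173 + 38887673 - 15796476 - 9289091 + 2679689 + 1300156 - 239943 - 89134 + 8349 + 1958 - 42 - 2
= 241265379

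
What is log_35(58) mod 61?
36

Baby-step giant-step with step n = ⌈√61⌉ = 8.
Baby steps 35^j mod 61 (j:value) for j=0..7: 0:1, 1:35, 2:5, 3:53, 4:25, 5:21, 6:3, 7:44.
Giant-step multiplier: 35^(-8) ≡ 35^(60-8) = 35^52 ≡ 57 (mod 61).
Giant steps γ_i = 58·57^i mod 61: γ_0=58, γ_1=12, γ_2=13, γ_3=9, γ_4=25 (in table at j=4).
x = i·n + j = 4·8 + 4 = 36.
Check: 35^36 ≡ 58 (mod 61).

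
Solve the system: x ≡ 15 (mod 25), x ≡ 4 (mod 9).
40

Using Chinese Remainder Theorem:
M = 25 × 9 = 225
M1 = 9, M2 = 25
y1 = 9^(-1) mod 25 = 14
y2 = 25^(-1) mod 9 = 4
x = (15×9×14 + 4×25×4) mod 225 = 40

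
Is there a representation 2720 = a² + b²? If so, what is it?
4² + 52² (a=4, b=52)

Factorization: 2720 = 2^5 × 5 × 17
By Fermat: n is sum of two squares iff every prime p ≡ 3 (mod 4) appears to even power.
All primes ≡ 3 (mod 4) appear to even power.
Search a = 0, 1, 2, … for 2720 - a² a perfect square: first hit at a = 4: 2720 - 16 = 2704 = 52².
2720 = 4² + 52² = 16 + 2704 ✓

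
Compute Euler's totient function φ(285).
144

285 = 3 × 5 × 19
φ(n) = n × ∏(1 - 1/p) for each prime p dividing n
φ(285) = 285 × (1 - 1/3) × (1 - 1/5) × (1 - 1/19) = 144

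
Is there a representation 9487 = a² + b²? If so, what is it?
Not possible

Factorization: 9487 = 53 × 179
By Fermat: n is sum of two squares iff every prime p ≡ 3 (mod 4) appears to even power.
Prime(s) ≡ 3 (mod 4) with odd exponent: [(179, 1)]
Therefore 9487 cannot be expressed as a² + b².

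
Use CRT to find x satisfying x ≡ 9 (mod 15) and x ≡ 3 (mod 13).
159

Using Chinese Remainder Theorem:
M = 15 × 13 = 195
M1 = 13, M2 = 15
y1 = 13^(-1) mod 15 = 7
y2 = 15^(-1) mod 13 = 7
x = (9×13×7 + 3×15×7) mod 195 = 159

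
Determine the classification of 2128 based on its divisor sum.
abundant

Proper divisors of 2128: sum = 1 + 2 + 4 + 7 + 8 + 14 + 16 + 19 + ... + 266 + 304 + 532 + 1064 (19 divisors) = 2832
Since 2832 > 2128, 2128 is abundant.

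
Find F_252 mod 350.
74

Matrix identity: Q^n = [[F_(n+1), F_n], [F_n, F_(n-1)]] with Q = [[1,1],[1,0]].
n = 252 = 11111100₂. Square-and-multiply, entries mod 350:
Q^1 = [[1,1],[1,0]]
Q^3 = (Q^1)²·Q = [[3,2],[2,1]]
Q^7 = (Q^3)²·Q = [[21,13],[13,8]]
Q^15 = (Q^7)²·Q = [[287,260],[260,27]]
Q^31 = (Q^15)²·Q = [[259,169],[169,90]]
Q^63 = (Q^31)²·Q = [[273,92],[92,181]]
Q^126 = (Q^63)² = [[43,118],[118,275]]
Q^252 = (Q^126)² = [[23,74],[74,299]]
F_252 mod 350 = Q^252[0][1] = 74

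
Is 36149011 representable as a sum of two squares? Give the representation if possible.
Not possible

Factorization: 36149011 = 71^3 × 101
By Fermat: n is sum of two squares iff every prime p ≡ 3 (mod 4) appears to even power.
Prime(s) ≡ 3 (mod 4) with odd exponent: [(71, 3)]
Therefore 36149011 cannot be expressed as a² + b².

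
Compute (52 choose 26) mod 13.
6

Using Lucas' theorem:
Write n=52 and k=26 in base 13:
n in base 13: [4, 0]
k in base 13: [2, 0]
C(52,26) mod 13 = ∏ C(n_i, k_i) mod 13
Digit binomials (mod 13): C(4,2) = 6; C(0,0) = 1
Product: 6 × 1 = 6 ≡ 6 (mod 13)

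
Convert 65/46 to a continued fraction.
[1; 2, 2, 2, 1, 2]

Euclidean algorithm steps:
65 = 1 × 46 + 19
46 = 2 × 19 + 8
19 = 2 × 8 + 3
8 = 2 × 3 + 2
3 = 1 × 2 + 1
2 = 2 × 1 + 0
Continued fraction: [1; 2, 2, 2, 1, 2]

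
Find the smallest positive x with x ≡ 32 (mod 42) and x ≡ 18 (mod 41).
1166

Using Chinese Remainder Theorem:
M = 42 × 41 = 1722
M1 = 41, M2 = 42
y1 = 41^(-1) mod 42 = 41
y2 = 42^(-1) mod 41 = 1
x = (32×41×41 + 18×42×1) mod 1722 = 1166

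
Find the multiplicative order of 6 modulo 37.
4

37 is prime, so ord(6) divides φ(37) = 36.
Divisors of 36: 1, 2, 3, 4, 6, 9, 12, 18, 36.
Repeated squaring: 6^1 ≡ 6, 6^2 ≡ 36, 6^4 ≡ 1, 6^8 ≡ 1, 6^16 ≡ 1, 6^32 ≡ 1 (mod 37).
Test 6^d mod 37 for each divisor d in increasing order:
6^1 ≡ 6
6^2 ≡ 36
6^3 = 6^2·6^1 ≡ 31
6^4 ≡ 1  ← first divisor giving 1
The order is 4.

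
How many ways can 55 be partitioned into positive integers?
451276

p(n) counts ways to write n as a sum of positive integers (order ignored).
Euler's pentagonal recurrence: p(k) = p(k-1) + p(k-2) - p(k-5) - p(k-7) + p(k-12) + p(k-15) - ... (offsets j(3j∓1)/2, signs ++--, p(0)=1, p(<0)=0).
DP table for k = 0..54: p(0)=1, p(1)=1, p(2)=2, p(3)=3, p(4)=5, p(5)=7, p(6)=11, p(7)=15, p(8)=22, p(9)=30, p(10)=42, p(11)=56, p(12)=77, p(13)=101, p(14)=135, p(15)=176, p(16)=231, p(17)=297, p(18)=385, p(19)=490, p(20)=627, p(21)=792, p(22)=1002, p(23)=1255, p(24)=1575, p(25)=1958, p(26)=2436, p(27)=3010, p(28)=3718, p(29)=4565, p(30)=5604, p(31)=6842, p(32)=8349, p(33)=10143, p(34)=12310, p(35)=14883, p(36)=17977, p(37)=21637, p(38)=26015, p(39)=31185, p(40)=37338, p(41)=44583, p(42)=53174, p(43)=63261, p(44)=75175, p(45)=89134, p(46)=105558, p(47)=124754, p(48)=147273, p(49)=173525, p(50)=204226, p(51)=239943, p(52)=281589, p(53)=329931, p(54)=386155.
Final step: p(55) = p(54) + p(53) - p(50) - p(48) + p(43) + p(40) - p(33) - p(29) + p(20) + p(15) - p(4)
= 386155 + 329931 - 204226 - 147273 + 63261 + 37338 - 10143 - 4565 + 627 + 176 - 5
= 451276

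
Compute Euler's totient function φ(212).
104

212 = 2^2 × 53
φ(n) = n × ∏(1 - 1/p) for each prime p dividing n
φ(212) = 212 × (1 - 1/2) × (1 - 1/53) = 104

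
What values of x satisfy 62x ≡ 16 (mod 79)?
x ≡ 13 (mod 79)

gcd(62, 79) = 1, which divides 16, so solutions exist.
Find 62^(-1) mod 79 by the extended Euclidean algorithm:
79 = 1 × 62 + 17  ⟹  17 = (1)·79 + (-1)·62
62 = 3 × 17 + 11  ⟹  11 = (-3)·79 + (4)·62
17 = 1 × 11 + 6  ⟹  6 = (4)·79 + (-5)·62
11 = 1 × 6 + 5  ⟹  5 = (-7)·79 + (9)·62
6 = 1 × 5 + 1  ⟹  1 = (11)·79 + (-14)·62
So (-14)·62 ≡ 1 (mod 79), i.e. 62^(-1) ≡ -14 ≡ 65 (mod 79).
x ≡ 65 × 16 = 1040 ≡ 13 (mod 79).
Check: 62 × 13 = 806 ≡ 16 (mod 79).
Unique solution: x ≡ 13 (mod 79)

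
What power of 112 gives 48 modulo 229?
140

Baby-step giant-step with step n = ⌈√229⌉ = 16.
Baby steps 112^j mod 229 (j:value) for j=0..15: 0:1, 1:112, 2:178, 3:13, 4:82, 5:24, 6:169, 7:150, 8:83, 9:136, 10:118, 11:163, 12:165, 13:160, 14:58, 15:84.
Giant-step multiplier: 112^(-16) ≡ 112^(228-16) = 112^212 ≡ 217 (mod 229).
Giant steps γ_i = 48·217^i mod 229: γ_0=48, γ_1=111, γ_2=42, γ_3=183, γ_4=94, γ_5=17, γ_6=25, γ_7=158, γ_8=165 (in table at j=12).
x = i·n + j = 8·16 + 12 = 140.
Check: 112^140 ≡ 48 (mod 229).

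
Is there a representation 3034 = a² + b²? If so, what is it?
3² + 55² (a=3, b=55)

Factorization: 3034 = 2 × 37 × 41
By Fermat: n is sum of two squares iff every prime p ≡ 3 (mod 4) appears to even power.
All primes ≡ 3 (mod 4) appear to even power.
Search a = 0, 1, 2, … for 3034 - a² a perfect square: first hit at a = 3: 3034 - 9 = 3025 = 55².
3034 = 3² + 55² = 9 + 3025 ✓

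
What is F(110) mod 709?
688

Matrix identity: Q^n = [[F_(n+1), F_n], [F_n, F_(n-1)]] with Q = [[1,1],[1,0]].
n = 110 = 1101110₂. Square-and-multiply, entries mod 709:
Q^1 = [[1,1],[1,0]]
Q^3 = (Q^1)²·Q = [[3,2],[2,1]]
Q^6 = (Q^3)² = [[13,8],[8,5]]
Q^13 = (Q^6)²·Q = [[377,233],[233,144]]
Q^27 = (Q^13)²·Q = [[179,25],[25,154]]
Q^55 = (Q^27)²·Q = [[578,52],[52,526]]
Q^110 = (Q^55)² = [[13,688],[688,34]]
F_110 mod 709 = Q^110[0][1] = 688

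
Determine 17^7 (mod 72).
17

Repeated squaring. Binary of 7 = 111.
17^1 ≡ 17 (mod 72); 17^2 ≡ 1 (mod 72); 17^4 ≡ 1 (mod 72)
17^7 = 17^1 × 17^2 × 17^4 ≡ 17 (mod 72)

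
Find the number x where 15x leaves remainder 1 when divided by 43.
23

gcd(15, 43) = 1, so the inverse exists.
Extended Euclidean algorithm on (43, 15):
43 = 2 × 15 + 13  ⟹  13 = (1)·43 + (-2)·15
15 = 1 × 13 + 2  ⟹  2 = (-1)·43 + (3)·15
13 = 6 × 2 + 1  ⟹  1 = (7)·43 + (-20)·15
So (-20)·15 ≡ 1 (mod 43), i.e. 15^(-1) ≡ -20 ≡ 23 (mod 43).
Check: 15 × 23 = 345 ≡ 1 (mod 43)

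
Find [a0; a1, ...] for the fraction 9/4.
[2; 4]

Euclidean algorithm steps:
9 = 2 × 4 + 1
4 = 4 × 1 + 0
Continued fraction: [2; 4]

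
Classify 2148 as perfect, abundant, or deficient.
abundant

Proper divisors of 2148: sum = 1 + 2 + 3 + 4 + 6 + 12 + 179 + 358 + 537 + 716 + 1074 = 2892
Since 2892 > 2148, 2148 is abundant.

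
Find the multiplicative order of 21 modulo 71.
70

71 is prime, so ord(21) divides φ(71) = 70.
Divisors of 70: 1, 2, 5, 7, 10, 14, 35, 70.
Repeated squaring: 21^1 ≡ 21, 21^2 ≡ 15, 21^4 ≡ 12, 21^8 ≡ 2, 21^16 ≡ 4, 21^32 ≡ 16, 21^64 ≡ 43 (mod 71).
Test 21^d mod 71 for each divisor d in increasing order:
21^1 ≡ 21
21^2 ≡ 15
21^5 = 21^4·21^1 ≡ 39
21^7 = 21^4·21^2·21^1 ≡ 17
21^10 = 21^8·21^2 ≡ 30
21^14 = 21^8·21^4·21^2 ≡ 5
21^35 = 21^32·21^2·21^1 ≡ 70
21^70 = 21^64·21^4·21^2 ≡ 1  ← first divisor giving 1
The order is 70.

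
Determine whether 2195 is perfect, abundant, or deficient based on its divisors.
deficient

Proper divisors of 2195: sum = 1 + 5 + 439 = 445
Since 445 < 2195, 2195 is deficient.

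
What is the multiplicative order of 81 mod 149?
37

149 is prime, so ord(81) divides φ(149) = 148.
Divisors of 148: 1, 2, 4, 37, 74, 148.
Repeated squaring: 81^1 ≡ 81, 81^2 ≡ 5, 81^4 ≡ 25, 81^8 ≡ 29, 81^16 ≡ 96, 81^32 ≡ 127, 81^64 ≡ 37, 81^128 ≡ 28 (mod 149).
Test 81^d mod 149 for each divisor d in increasing order:
81^1 ≡ 81
81^2 ≡ 5
81^4 ≡ 25
81^37 = 81^32·81^4·81^1 ≡ 1  ← first divisor giving 1
The order is 37.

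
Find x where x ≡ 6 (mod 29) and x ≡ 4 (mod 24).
412

Using Chinese Remainder Theorem:
M = 29 × 24 = 696
M1 = 24, M2 = 29
y1 = 24^(-1) mod 29 = 23
y2 = 29^(-1) mod 24 = 5
x = (6×24×23 + 4×29×5) mod 696 = 412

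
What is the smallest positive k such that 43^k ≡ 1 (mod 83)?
82

83 is prime, so ord(43) divides φ(83) = 82.
Divisors of 82: 1, 2, 41, 82.
Repeated squaring: 43^1 ≡ 43, 43^2 ≡ 23, 43^4 ≡ 31, 43^8 ≡ 48, 43^16 ≡ 63, 43^32 ≡ 68, 43^64 ≡ 59 (mod 83).
Test 43^d mod 83 for each divisor d in increasing order:
43^1 ≡ 43
43^2 ≡ 23
43^41 = 43^32·43^8·43^1 ≡ 82
43^82 = 43^64·43^16·43^2 ≡ 1  ← first divisor giving 1
The order is 82.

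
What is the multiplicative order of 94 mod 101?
100

101 is prime, so ord(94) divides φ(101) = 100.
Divisors of 100: 1, 2, 4, 5, 10, 20, 25, 50, 100.
Repeated squaring: 94^1 ≡ 94, 94^2 ≡ 49, 94^4 ≡ 78, 94^8 ≡ 24, 94^16 ≡ 71, 94^32 ≡ 92, 94^64 ≡ 81 (mod 101).
Test 94^d mod 101 for each divisor d in increasing order:
94^1 ≡ 94
94^2 ≡ 49
94^4 ≡ 78
94^5 = 94^4·94^1 ≡ 60
94^10 = 94^8·94^2 ≡ 65
94^20 = 94^16·94^4 ≡ 84
94^25 = 94^16·94^8·94^1 ≡ 91
94^50 = 94^32·94^16·94^2 ≡ 100
94^100 = 94^64·94^32·94^4 ≡ 1  ← first divisor giving 1
The order is 100.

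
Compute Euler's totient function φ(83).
82

83 = 83
φ(n) = n × ∏(1 - 1/p) for each prime p dividing n
φ(83) = 83 × (1 - 1/83) = 82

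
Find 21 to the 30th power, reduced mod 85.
16

Repeated squaring. Binary of 30 = 11110.
21^1 ≡ 21 (mod 85); 21^2 ≡ 16 (mod 85); 21^4 ≡ 1 (mod 85); 21^8 ≡ 1 (mod 85); 21^16 ≡ 1 (mod 85)
21^30 = 21^2 × 21^4 × 21^8 × 21^16 ≡ 16 (mod 85)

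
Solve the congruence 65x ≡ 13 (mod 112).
x ≡ 45 (mod 112)

gcd(65, 112) = 1, which divides 13, so solutions exist.
Find 65^(-1) mod 112 by the extended Euclidean algorithm:
112 = 1 × 65 + 47  ⟹  47 = (1)·112 + (-1)·65
65 = 1 × 47 + 18  ⟹  18 = (-1)·112 + (2)·65
47 = 2 × 18 + 11  ⟹  11 = (3)·112 + (-5)·65
18 = 1 × 11 + 7  ⟹  7 = (-4)·112 + (7)·65
11 = 1 × 7 + 4  ⟹  4 = (7)·112 + (-12)·65
7 = 1 × 4 + 3  ⟹  3 = (-11)·112 + (19)·65
4 = 1 × 3 + 1  ⟹  1 = (18)·112 + (-31)·65
So (-31)·65 ≡ 1 (mod 112), i.e. 65^(-1) ≡ -31 ≡ 81 (mod 112).
x ≡ 81 × 13 = 1053 ≡ 45 (mod 112).
Check: 65 × 45 = 2925 ≡ 13 (mod 112).
Unique solution: x ≡ 45 (mod 112)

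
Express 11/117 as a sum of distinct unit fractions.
1/11 + 1/322 + 1/414414

Greedy algorithm:
11/117: ceiling(117/11) = 11, use 1/11
4/1287: ceiling(1287/4) = 322, use 1/322
1/414414: ceiling(414414/1) = 414414, use 1/414414
Result: 11/117 = 1/11 + 1/322 + 1/414414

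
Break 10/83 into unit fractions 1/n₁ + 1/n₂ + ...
1/9 + 1/107 + 1/39965 + 1/3194362485

Greedy algorithm:
10/83: ceiling(83/10) = 9, use 1/9
7/747: ceiling(747/7) = 107, use 1/107
2/79929: ceiling(79929/2) = 39965, use 1/39965
1/3194362485: ceiling(3194362485/1) = 3194362485, use 1/3194362485
Result: 10/83 = 1/9 + 1/107 + 1/39965 + 1/3194362485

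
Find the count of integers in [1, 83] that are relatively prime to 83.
82

83 = 83
φ(n) = n × ∏(1 - 1/p) for each prime p dividing n
φ(83) = 83 × (1 - 1/83) = 82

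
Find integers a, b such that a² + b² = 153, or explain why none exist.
3² + 12² (a=3, b=12)

Factorization: 153 = 3^2 × 17
By Fermat: n is sum of two squares iff every prime p ≡ 3 (mod 4) appears to even power.
All primes ≡ 3 (mod 4) appear to even power.
Search a = 0, 1, 2, … for 153 - a² a perfect square: first hit at a = 3: 153 - 9 = 144 = 12².
153 = 3² + 12² = 9 + 144 ✓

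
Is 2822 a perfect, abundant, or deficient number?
deficient

Proper divisors of 2822: sum = 1 + 2 + 17 + 34 + 83 + 166 + 1411 = 1714
Since 1714 < 2822, 2822 is deficient.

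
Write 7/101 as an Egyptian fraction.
1/15 + 1/379 + 1/574185

Greedy algorithm:
7/101: ceiling(101/7) = 15, use 1/15
4/1515: ceiling(1515/4) = 379, use 1/379
1/574185: ceiling(574185/1) = 574185, use 1/574185
Result: 7/101 = 1/15 + 1/379 + 1/574185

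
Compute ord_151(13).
150

151 is prime, so ord(13) divides φ(151) = 150.
Divisors of 150: 1, 2, 3, 5, 6, 10, 15, 25, 30, 50, 75, 150.
Repeated squaring: 13^1 ≡ 13, 13^2 ≡ 18, 13^4 ≡ 22, 13^8 ≡ 31, 13^16 ≡ 55, 13^32 ≡ 5, 13^64 ≡ 25, 13^128 ≡ 21 (mod 151).
Test 13^d mod 151 for each divisor d in increasing order:
13^1 ≡ 13
13^2 ≡ 18
13^3 = 13^2·13^1 ≡ 83
13^5 = 13^4·13^1 ≡ 135
13^6 = 13^4·13^2 ≡ 94
13^10 = 13^8·13^2 ≡ 105
13^15 = 13^8·13^4·13^2·13^1 ≡ 132
13^25 = 13^16·13^8·13^1 ≡ 119
13^30 = 13^16·13^8·13^4·13^2 ≡ 59
13^50 = 13^32·13^16·13^2 ≡ 118
13^75 = 13^64·13^8·13^2·13^1 ≡ 150
13^150 = 13^128·13^16·13^4·13^2 ≡ 1  ← first divisor giving 1
The order is 150.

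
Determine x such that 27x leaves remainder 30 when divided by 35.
x ≡ 5 (mod 35)

gcd(27, 35) = 1, which divides 30, so solutions exist.
Find 27^(-1) mod 35 by the extended Euclidean algorithm:
35 = 1 × 27 + 8  ⟹  8 = (1)·35 + (-1)·27
27 = 3 × 8 + 3  ⟹  3 = (-3)·35 + (4)·27
8 = 2 × 3 + 2  ⟹  2 = (7)·35 + (-9)·27
3 = 1 × 2 + 1  ⟹  1 = (-10)·35 + (13)·27
So (13)·27 ≡ 1 (mod 35), i.e. 27^(-1) ≡ 13 (mod 35).
x ≡ 13 × 30 = 390 ≡ 5 (mod 35).
Check: 27 × 5 = 135 ≡ 30 (mod 35).
Unique solution: x ≡ 5 (mod 35)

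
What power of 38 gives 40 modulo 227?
168

Baby-step giant-step with step n = ⌈√227⌉ = 16.
Baby steps 38^j mod 227 (j:value) for j=0..15: 0:1, 1:38, 2:82, 3:165, 4:141, 5:137, 6:212, 7:111, 8:132, 9:22, 10:155, 11:215, 12:225, 13:151, 14:63, 15:124.
Giant-step multiplier: 38^(-16) ≡ 38^(226-16) = 38^210 ≡ 33 (mod 227).
Giant steps γ_i = 40·33^i mod 227: γ_0=40, γ_1=185, γ_2=203, γ_3=116, γ_4=196, γ_5=112, γ_6=64, γ_7=69, γ_8=7, γ_9=4, γ_10=132 (in table at j=8).
x = i·n + j = 10·16 + 8 = 168.
Check: 38^168 ≡ 40 (mod 227).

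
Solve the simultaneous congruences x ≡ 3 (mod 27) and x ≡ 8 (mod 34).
246

Using Chinese Remainder Theorem:
M = 27 × 34 = 918
M1 = 34, M2 = 27
y1 = 34^(-1) mod 27 = 4
y2 = 27^(-1) mod 34 = 29
x = (3×34×4 + 8×27×29) mod 918 = 246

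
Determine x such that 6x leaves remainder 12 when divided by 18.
x ≡ 2 (mod 3)

gcd(6, 18) = 6, which divides 12, so solutions exist.
Divide through by 6: x ≡ 2 (mod 3).
The coefficient of x is now 1, so x ≡ 2 (mod 3).
Check: 6 × 2 = 12 ≡ 12 (mod 18).
x ≡ 2 (mod 3), giving 6 solutions mod 18.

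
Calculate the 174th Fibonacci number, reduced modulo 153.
26

Matrix identity: Q^n = [[F_(n+1), F_n], [F_n, F_(n-1)]] with Q = [[1,1],[1,0]].
n = 174 = 10101110₂. Square-and-multiply, entries mod 153:
Q^1 = [[1,1],[1,0]]
Q^2 = (Q^1)² = [[2,1],[1,1]]
Q^5 = (Q^2)²·Q = [[8,5],[5,3]]
Q^10 = (Q^5)² = [[89,55],[55,34]]
Q^21 = (Q^10)²·Q = [[116,83],[83,33]]
Q^43 = (Q^21)²·Q = [[123,149],[149,127]]
Q^87 = (Q^43)²·Q = [[69,151],[151,71]]
Q^174 = (Q^87)² = [[22,26],[26,149]]
F_174 mod 153 = Q^174[0][1] = 26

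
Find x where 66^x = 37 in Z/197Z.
52

Baby-step giant-step with step n = ⌈√197⌉ = 15.
Baby steps 66^j mod 197 (j:value) for j=0..14: 0:1, 1:66, 2:22, 3:73, 4:90, 5:30, 6:10, 7:69, 8:23, 9:139, 10:112, 11:103, 12:100, 13:99, 14:33.
Giant-step multiplier: 66^(-15) ≡ 66^(196-15) = 66^181 ≡ 18 (mod 197).
Giant steps γ_i = 37·18^i mod 197: γ_0=37, γ_1=75, γ_2=168, γ_3=69 (in table at j=7).
x = i·n + j = 3·15 + 7 = 52.
Check: 66^52 ≡ 37 (mod 197).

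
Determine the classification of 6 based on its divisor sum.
perfect

Proper divisors of 6: sum = 1 + 2 + 3 = 6
Since 6 = 6, 6 is perfect.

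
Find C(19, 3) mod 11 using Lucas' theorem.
1

Using Lucas' theorem:
Write n=19 and k=3 in base 11:
n in base 11: [1, 8]
k in base 11: [0, 3]
C(19,3) mod 11 = ∏ C(n_i, k_i) mod 11
Digit binomials (mod 11): C(1,0) = 1; C(8,3) = 56 ≡ 1
Product: 1 × 1 = 1 ≡ 1 (mod 11)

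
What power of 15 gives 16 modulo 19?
2

Baby-step giant-step with step n = ⌈√19⌉ = 5.
Baby steps 15^j mod 19 (j:value) for j=0..4: 0:1, 1:15, 2:16, 3:12, 4:9.
h = 16 is already in the table at j=2, so x = 2.
Check: 15^2 ≡ 16 (mod 19).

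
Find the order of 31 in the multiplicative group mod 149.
37

149 is prime, so ord(31) divides φ(149) = 148.
Divisors of 148: 1, 2, 4, 37, 74, 148.
Repeated squaring: 31^1 ≡ 31, 31^2 ≡ 67, 31^4 ≡ 19, 31^8 ≡ 63, 31^16 ≡ 95, 31^32 ≡ 85, 31^64 ≡ 73, 31^128 ≡ 114 (mod 149).
Test 31^d mod 149 for each divisor d in increasing order:
31^1 ≡ 31
31^2 ≡ 67
31^4 ≡ 19
31^37 = 31^32·31^4·31^1 ≡ 1  ← first divisor giving 1
The order is 37.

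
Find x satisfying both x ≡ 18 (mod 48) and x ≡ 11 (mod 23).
402

Using Chinese Remainder Theorem:
M = 48 × 23 = 1104
M1 = 23, M2 = 48
y1 = 23^(-1) mod 48 = 23
y2 = 48^(-1) mod 23 = 12
x = (18×23×23 + 11×48×12) mod 1104 = 402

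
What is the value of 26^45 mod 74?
38

Repeated squaring. Binary of 45 = 101101.
26^1 ≡ 26 (mod 74); 26^2 ≡ 10 (mod 74); 26^4 ≡ 26 (mod 74); 26^8 ≡ 10 (mod 74); 26^16 ≡ 26 (mod 74); 26^32 ≡ 10 (mod 74)
26^45 = 26^1 × 26^4 × 26^8 × 26^32 ≡ 38 (mod 74)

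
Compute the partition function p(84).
26543660

p(n) counts ways to write n as a sum of positive integers (order ignored).
Euler's pentagonal recurrence: p(k) = p(k-1) + p(k-2) - p(k-5) - p(k-7) + p(k-12) + p(k-15) - ... (offsets j(3j∓1)/2, signs ++--, p(0)=1, p(<0)=0).
DP table for k = 0..83: p(0)=1, p(1)=1, p(2)=2, p(3)=3, p(4)=5, p(5)=7, p(6)=11, p(7)=15, p(8)=22, p(9)=30, p(10)=42, p(11)=56, p(12)=77, p(13)=101, p(14)=135, p(15)=176, p(16)=231, p(17)=297, p(18)=385, p(19)=490, p(20)=627, p(21)=792, p(22)=1002, p(23)=1255, p(24)=1575, p(25)=1958, p(26)=2436, p(27)=3010, p(28)=3718, p(29)=4565, p(30)=5604, p(31)=6842, p(32)=8349, p(33)=10143, p(34)=12310, p(35)=14883, p(36)=17977, p(37)=21637, p(38)=26015, p(39)=31185, p(40)=37338, p(41)=44583, p(42)=53174, p(43)=63261, p(44)=75175, p(45)=89134, p(46)=105558, p(47)=124754, p(48)=147273, p(49)=173525, p(50)=204226, p(51)=239943, p(52)=281589, p(53)=329931, p(54)=386155, p(55)=451276, p(56)=526823, p(57)=614154, p(58)=715220, p(59)=831820, p(60)=966467, p(61)=1121505, p(62)=1300156, p(63)=1505499, p(64)=1741630, p(65)=2012558, p(66)=2323520, p(67)=2679689, p(68)=3087735, p(69)=3554345, p(70)=4087968, p(71)=4697205, p(72)=5392783, p(73)=6185689, p(74)=7089500, p(75)=8118264, p(76)=9289091, p(77)=10619863, p(78)=12132164, p(79)=13848650, p(80)=15796476, p(81)=18004327, p(82)=20506255, p(83)=23338469.
Final step: p(84) = p(83) + p(82) - p(79) - p(77) + p(72) + p(69) - p(62) - p(58) + p(49) + p(44) - p(33) - p(27) + p(14) + p(7)
= 23338469 + 20506255 - 13848650 - 10619863 + 5392783 + 3554345 - 1300156 - 715220 + 173525 + 75175 - 10143 - 3010 + 135 + 15
= 26543660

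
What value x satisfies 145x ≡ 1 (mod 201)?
61

gcd(145, 201) = 1, so the inverse exists.
Extended Euclidean algorithm on (201, 145):
201 = 1 × 145 + 56  ⟹  56 = (1)·201 + (-1)·145
145 = 2 × 56 + 33  ⟹  33 = (-2)·201 + (3)·145
56 = 1 × 33 + 23  ⟹  23 = (3)·201 + (-4)·145
33 = 1 × 23 + 10  ⟹  10 = (-5)·201 + (7)·145
23 = 2 × 10 + 3  ⟹  3 = (13)·201 + (-18)·145
10 = 3 × 3 + 1  ⟹  1 = (-44)·201 + (61)·145
So (61)·145 ≡ 1 (mod 201), i.e. 145^(-1) ≡ 61 (mod 201).
Check: 145 × 61 = 8845 ≡ 1 (mod 201)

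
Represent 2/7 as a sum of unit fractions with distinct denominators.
1/4 + 1/28

Greedy algorithm:
2/7: ceiling(7/2) = 4, use 1/4
1/28: ceiling(28/1) = 28, use 1/28
Result: 2/7 = 1/4 + 1/28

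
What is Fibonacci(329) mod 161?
13

Matrix identity: Q^n = [[F_(n+1), F_n], [F_n, F_(n-1)]] with Q = [[1,1],[1,0]].
n = 329 = 101001001₂. Square-and-multiply, entries mod 161:
Q^1 = [[1,1],[1,0]]
Q^2 = (Q^1)² = [[2,1],[1,1]]
Q^5 = (Q^2)²·Q = [[8,5],[5,3]]
Q^10 = (Q^5)² = [[89,55],[55,34]]
Q^20 = (Q^10)² = [[159,3],[3,156]]
Q^41 = (Q^20)²·Q = [[153,13],[13,140]]
Q^82 = (Q^41)² = [[72,106],[106,127]]
Q^164 = (Q^82)² = [[159,3],[3,156]]
Q^329 = (Q^164)²·Q = [[153,13],[13,140]]
F_329 mod 161 = Q^329[0][1] = 13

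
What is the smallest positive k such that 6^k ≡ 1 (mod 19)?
9

19 is prime, so ord(6) divides φ(19) = 18.
Divisors of 18: 1, 2, 3, 6, 9, 18.
Repeated squaring: 6^1 ≡ 6, 6^2 ≡ 17, 6^4 ≡ 4, 6^8 ≡ 16, 6^16 ≡ 9 (mod 19).
Test 6^d mod 19 for each divisor d in increasing order:
6^1 ≡ 6
6^2 ≡ 17
6^3 = 6^2·6^1 ≡ 7
6^6 = 6^4·6^2 ≡ 11
6^9 = 6^8·6^1 ≡ 1  ← first divisor giving 1
The order is 9.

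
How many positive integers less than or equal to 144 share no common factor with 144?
48

144 = 2^4 × 3^2
φ(n) = n × ∏(1 - 1/p) for each prime p dividing n
φ(144) = 144 × (1 - 1/2) × (1 - 1/3) = 48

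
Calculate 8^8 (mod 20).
16

Repeated squaring. Binary of 8 = 1000.
8^1 ≡ 8 (mod 20); 8^2 ≡ 4 (mod 20); 8^4 ≡ 16 (mod 20); 8^8 ≡ 16 (mod 20)
8^8 = 8^8 ≡ 16 (mod 20)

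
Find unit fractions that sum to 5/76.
1/16 + 1/304

Greedy algorithm:
5/76: ceiling(76/5) = 16, use 1/16
1/304: ceiling(304/1) = 304, use 1/304
Result: 5/76 = 1/16 + 1/304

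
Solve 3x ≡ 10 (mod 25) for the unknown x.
x ≡ 20 (mod 25)

gcd(3, 25) = 1, which divides 10, so solutions exist.
Find 3^(-1) mod 25 by the extended Euclidean algorithm:
25 = 8 × 3 + 1  ⟹  1 = (1)·25 + (-8)·3
So (-8)·3 ≡ 1 (mod 25), i.e. 3^(-1) ≡ -8 ≡ 17 (mod 25).
x ≡ 17 × 10 = 170 ≡ 20 (mod 25).
Check: 3 × 20 = 60 ≡ 10 (mod 25).
Unique solution: x ≡ 20 (mod 25)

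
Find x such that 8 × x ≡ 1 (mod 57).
50

gcd(8, 57) = 1, so the inverse exists.
Extended Euclidean algorithm on (57, 8):
57 = 7 × 8 + 1  ⟹  1 = (1)·57 + (-7)·8
So (-7)·8 ≡ 1 (mod 57), i.e. 8^(-1) ≡ -7 ≡ 50 (mod 57).
Check: 8 × 50 = 400 ≡ 1 (mod 57)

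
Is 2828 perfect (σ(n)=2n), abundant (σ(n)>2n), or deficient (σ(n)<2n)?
abundant

Proper divisors of 2828: sum = 1 + 2 + 4 + 7 + 14 + 28 + 101 + 202 + 404 + 707 + 1414 = 2884
Since 2884 > 2828, 2828 is abundant.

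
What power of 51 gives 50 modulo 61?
45

Baby-step giant-step with step n = ⌈√61⌉ = 8.
Baby steps 51^j mod 61 (j:value) for j=0..7: 0:1, 1:51, 2:39, 3:37, 4:57, 5:40, 6:27, 7:35.
Giant-step multiplier: 51^(-8) ≡ 51^(60-8) = 51^52 ≡ 42 (mod 61).
Giant steps γ_i = 50·42^i mod 61: γ_0=50, γ_1=26, γ_2=55, γ_3=53, γ_4=30, γ_5=40 (in table at j=5).
x = i·n + j = 5·8 + 5 = 45.
Check: 51^45 ≡ 50 (mod 61).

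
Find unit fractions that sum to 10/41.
1/5 + 1/23 + 1/2358 + 1/11117970

Greedy algorithm:
10/41: ceiling(41/10) = 5, use 1/5
9/205: ceiling(205/9) = 23, use 1/23
2/4715: ceiling(4715/2) = 2358, use 1/2358
1/11117970: ceiling(11117970/1) = 11117970, use 1/11117970
Result: 10/41 = 1/5 + 1/23 + 1/2358 + 1/11117970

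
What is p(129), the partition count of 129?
4835271870

p(n) counts ways to write n as a sum of positive integers (order ignored).
Euler's pentagonal recurrence: p(k) = p(k-1) + p(k-2) - p(k-5) - p(k-7) + p(k-12) + p(k-15) - ... (offsets j(3j∓1)/2, signs ++--, p(0)=1, p(<0)=0).
DP table for k = 0..128: p(0)=1, p(1)=1, p(2)=2, p(3)=3, p(4)=5, p(5)=7, p(6)=11, p(7)=15, p(8)=22, p(9)=30, p(10)=42, p(11)=56, p(12)=77, p(13)=101, p(14)=135, p(15)=176, p(16)=231, p(17)=297, p(18)=385, p(19)=490, p(20)=627, p(21)=792, p(22)=1002, p(23)=1255, p(24)=1575, p(25)=1958, p(26)=2436, p(27)=3010, p(28)=3718, p(29)=4565, p(30)=5604, p(31)=6842, p(32)=8349, p(33)=10143, p(34)=12310, p(35)=14883, p(36)=17977, p(37)=21637, p(38)=26015, p(39)=31185, p(40)=37338, p(41)=44583, p(42)=53174, p(43)=63261, p(44)=75175, p(45)=89134, p(46)=105558, p(47)=124754, p(48)=147273, p(49)=173525, p(50)=204226, p(51)=239943, p(52)=281589, p(53)=329931, p(54)=386155, p(55)=451276, p(56)=526823, p(57)=614154, p(58)=715220, p(59)=831820, p(60)=966467, p(61)=1121505, p(62)=1300156, p(63)=1505499, p(64)=1741630, p(65)=2012558, p(66)=2323520, p(67)=2679689, p(68)=3087735, p(69)=3554345, p(70)=4087968, p(71)=4697205, p(72)=5392783, p(73)=6185689, p(74)=7089500, p(75)=8118264, p(76)=9289091, p(77)=10619863, p(78)=12132164, p(79)=13848650, p(80)=15796476, p(81)=18004327, p(82)=20506255, p(83)=23338469, p(84)=26543660, p(85)=30167357, p(86)=34262962, p(87)=38887673, p(88)=44108109, p(89)=49995925, p(90)=56634173, p(91)=64112359, p(92)=72533807, p(93)=82010177, p(94)=92669720, p(95)=104651419, p(96)=118114304, p(97)=133230930, p(98)=150198136, p(99)=169229875, p(100)=190569292, p(101)=214481126, p(102)=241265379, p(103)=271248950, p(104)=304801365, p(105)=342325709, p(106)=384276336, p(107)=431149389, p(108)=483502844, p(109)=541946240, p(110)=607163746, p(111)=679903203, p(112)=761002156, p(113)=851376628, p(114)=952050665, p(115)=1064144451, p(116)=1188908248, p(117)=1327710076, p(118)=1482074143, p(119)=1653668665, p(120)=1844349560, p(121)=2056148051, p(122)=2291320912, p(123)=2552338241, p(124)=2841940500, p(125)=3163127352, p(126)=3519222692, p(127)=3913864295, p(128)=4351078600.
Final step: p(129) = p(128) + p(127) - p(124) - p(122) + p(117) + p(114) - p(107) - p(103) + p(94) + p(89) - p(78) - p(72) + p(59) + p(52) - p(37) - p(29) + p(12) + p(3)
= 4351078600 + 3913864295 - 2841940500 - 2291320912 + 1327710076 + 952050665 - 431149389 - 271248950 + 92669720 + 49995925 - 12132164 - 5392783 + 831820 + 281589 - 21637 - 4565 + 77 + 3
= 4835271870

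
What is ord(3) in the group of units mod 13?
3

13 is prime, so ord(3) divides φ(13) = 12.
Divisors of 12: 1, 2, 3, 4, 6, 12.
Repeated squaring: 3^1 ≡ 3, 3^2 ≡ 9, 3^4 ≡ 3, 3^8 ≡ 9 (mod 13).
Test 3^d mod 13 for each divisor d in increasing order:
3^1 ≡ 3
3^2 ≡ 9
3^3 = 3^2·3^1 ≡ 1  ← first divisor giving 1
The order is 3.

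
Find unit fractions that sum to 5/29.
1/6 + 1/174

Greedy algorithm:
5/29: ceiling(29/5) = 6, use 1/6
1/174: ceiling(174/1) = 174, use 1/174
Result: 5/29 = 1/6 + 1/174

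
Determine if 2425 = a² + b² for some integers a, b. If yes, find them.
11² + 48² (a=11, b=48)

Factorization: 2425 = 5^2 × 97
By Fermat: n is sum of two squares iff every prime p ≡ 3 (mod 4) appears to even power.
All primes ≡ 3 (mod 4) appear to even power.
Search a = 0, 1, 2, … for 2425 - a² a perfect square: first hit at a = 11: 2425 - 121 = 2304 = 48².
2425 = 11² + 48² = 121 + 2304 ✓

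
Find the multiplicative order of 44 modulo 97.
48

97 is prime, so ord(44) divides φ(97) = 96.
Divisors of 96: 1, 2, 3, 4, 6, 8, 12, 16, 24, 32, 48, 96.
Repeated squaring: 44^1 ≡ 44, 44^2 ≡ 93, 44^4 ≡ 16, 44^8 ≡ 62, 44^16 ≡ 61, 44^32 ≡ 35, 44^64 ≡ 61 (mod 97).
Test 44^d mod 97 for each divisor d in increasing order:
44^1 ≡ 44
44^2 ≡ 93
44^3 = 44^2·44^1 ≡ 18
44^4 ≡ 16
44^6 = 44^4·44^2 ≡ 33
44^8 ≡ 62
44^12 = 44^8·44^4 ≡ 22
44^16 ≡ 61
44^24 = 44^16·44^8 ≡ 96
44^32 ≡ 35
44^48 = 44^32·44^16 ≡ 1  ← first divisor giving 1
The order is 48.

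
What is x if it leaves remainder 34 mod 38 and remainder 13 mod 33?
376

Using Chinese Remainder Theorem:
M = 38 × 33 = 1254
M1 = 33, M2 = 38
y1 = 33^(-1) mod 38 = 15
y2 = 38^(-1) mod 33 = 20
x = (34×33×15 + 13×38×20) mod 1254 = 376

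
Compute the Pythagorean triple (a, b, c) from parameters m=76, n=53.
(2967, 8056, 8585)

Euclid's formula: a = m² - n², b = 2mn, c = m² + n²
m = 76, n = 53
a = 76² - 53² = 5776 - 2809 = 2967
b = 2 × 76 × 53 = 8056
c = 76² + 53² = 5776 + 2809 = 8585
Verification: 2967² + 8056² = 8803089 + 64899136 = 73702225 = 8585² ✓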